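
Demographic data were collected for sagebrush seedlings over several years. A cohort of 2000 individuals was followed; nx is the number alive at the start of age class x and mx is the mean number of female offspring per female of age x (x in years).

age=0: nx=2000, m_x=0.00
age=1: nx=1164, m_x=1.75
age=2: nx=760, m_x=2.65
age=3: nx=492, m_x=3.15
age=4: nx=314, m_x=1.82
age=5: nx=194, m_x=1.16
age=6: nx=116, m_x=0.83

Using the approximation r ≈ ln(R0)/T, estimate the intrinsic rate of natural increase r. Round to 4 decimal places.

lx = nx/n0 = nx/2000: 1, 0.582, 0.38, 0.246, 0.157, 0.097, 0.058
R0 = Σ lx·mx = 0 + 1.0185 + 1.007 + 0.7749 + 0.28574 + 0.11252 + 0.04814 = 3.2468
Σ x·lx·mx = 7.3516; T = 7.3516/3.2468 = 2.26426…
r ≈ ln(R0)/T = ln(3.2468)/2.26426… = 0.520112… → 0.5201

0.5201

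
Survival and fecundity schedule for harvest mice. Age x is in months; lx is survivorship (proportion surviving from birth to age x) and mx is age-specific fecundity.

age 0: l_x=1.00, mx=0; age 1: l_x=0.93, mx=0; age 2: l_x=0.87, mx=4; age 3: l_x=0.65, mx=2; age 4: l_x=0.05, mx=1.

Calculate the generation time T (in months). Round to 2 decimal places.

lx·mx: 0, 0, 3.48, 1.3, 0.05 → R0 = 4.83
x·lx·mx: 0, 0, 6.96, 3.9, 0.2 → Σ = 11.06
T = 11.06 / 4.83 = 2.289855… → 2.29

2.29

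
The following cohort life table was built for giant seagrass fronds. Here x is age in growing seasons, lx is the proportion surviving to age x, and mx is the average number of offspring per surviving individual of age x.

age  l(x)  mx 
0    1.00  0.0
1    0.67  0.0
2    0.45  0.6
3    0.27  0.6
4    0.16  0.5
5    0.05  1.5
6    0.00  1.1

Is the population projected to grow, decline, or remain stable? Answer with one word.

R0 = Σ lx·mx = 0 + 0 + 0.27 + 0.162 + 0.08 + 0.075 + 0 = 0.587
R0 < 1, so the population is declining.

declining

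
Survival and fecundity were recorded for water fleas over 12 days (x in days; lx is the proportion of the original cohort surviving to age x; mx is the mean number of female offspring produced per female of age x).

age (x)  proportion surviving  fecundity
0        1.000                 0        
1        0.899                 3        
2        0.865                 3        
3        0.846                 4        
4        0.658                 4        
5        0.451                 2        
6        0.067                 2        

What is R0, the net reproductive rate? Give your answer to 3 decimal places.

12.344

lx·mx by age: 0, 2.697, 2.595, 3.384, 2.632, 0.902, 0.134
R0 = Σ lx·mx = 12.344 → 12.344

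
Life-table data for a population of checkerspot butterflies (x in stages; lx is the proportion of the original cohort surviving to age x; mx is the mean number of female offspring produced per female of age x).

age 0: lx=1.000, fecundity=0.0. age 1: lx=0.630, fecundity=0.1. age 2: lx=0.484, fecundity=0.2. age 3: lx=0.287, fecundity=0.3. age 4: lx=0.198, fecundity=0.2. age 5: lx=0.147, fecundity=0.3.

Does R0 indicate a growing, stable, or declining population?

declining

R0 = Σ lx·mx = 0 + 0.063 + 0.0968 + 0.0861 + 0.0396 + 0.0441 = 0.3296
R0 < 1, so the population is declining.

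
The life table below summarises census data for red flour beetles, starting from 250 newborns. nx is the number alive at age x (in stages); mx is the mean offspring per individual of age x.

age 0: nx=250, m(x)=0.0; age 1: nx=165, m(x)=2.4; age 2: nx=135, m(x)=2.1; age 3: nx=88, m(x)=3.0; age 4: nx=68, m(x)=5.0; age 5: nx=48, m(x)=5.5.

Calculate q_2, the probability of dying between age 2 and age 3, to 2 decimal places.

lx = nx/n0 = nx/250: 1, 0.66, 0.54, 0.352, 0.272, 0.192
q_2 = (l_2 − l_3) / l_2 = (0.54 − 0.352) / 0.54
     = 0.188 / 0.54 = 0.348148… → 0.35

0.35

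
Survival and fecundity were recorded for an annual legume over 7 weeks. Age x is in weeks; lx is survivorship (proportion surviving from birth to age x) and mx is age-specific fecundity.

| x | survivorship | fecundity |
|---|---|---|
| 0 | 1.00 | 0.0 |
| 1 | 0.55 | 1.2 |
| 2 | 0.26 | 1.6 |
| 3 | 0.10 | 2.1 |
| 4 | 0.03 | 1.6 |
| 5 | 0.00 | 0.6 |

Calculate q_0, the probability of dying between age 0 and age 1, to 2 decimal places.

0.45

q_0 = (l_0 − l_1) / l_0 = (1 − 0.55) / 1
     = 0.45 / 1 = 0.45 → 0.45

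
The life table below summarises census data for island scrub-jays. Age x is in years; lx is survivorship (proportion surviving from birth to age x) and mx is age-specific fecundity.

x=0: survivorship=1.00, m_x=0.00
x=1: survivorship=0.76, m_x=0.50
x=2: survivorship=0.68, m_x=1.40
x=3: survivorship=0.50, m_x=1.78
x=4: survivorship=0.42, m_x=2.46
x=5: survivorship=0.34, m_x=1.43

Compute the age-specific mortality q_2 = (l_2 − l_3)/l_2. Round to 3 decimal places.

q_2 = (l_2 − l_3) / l_2 = (0.68 − 0.5) / 0.68
     = 0.18 / 0.68 = 0.264706… → 0.265

0.265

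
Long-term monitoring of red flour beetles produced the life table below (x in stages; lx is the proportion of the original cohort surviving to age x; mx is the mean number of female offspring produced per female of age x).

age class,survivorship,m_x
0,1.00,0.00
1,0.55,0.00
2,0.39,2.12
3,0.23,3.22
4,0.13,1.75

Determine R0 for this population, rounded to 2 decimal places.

lx·mx by age: 0, 0, 0.8268, 0.7406, 0.2275
R0 = Σ lx·mx = 1.7949 → 1.79

1.79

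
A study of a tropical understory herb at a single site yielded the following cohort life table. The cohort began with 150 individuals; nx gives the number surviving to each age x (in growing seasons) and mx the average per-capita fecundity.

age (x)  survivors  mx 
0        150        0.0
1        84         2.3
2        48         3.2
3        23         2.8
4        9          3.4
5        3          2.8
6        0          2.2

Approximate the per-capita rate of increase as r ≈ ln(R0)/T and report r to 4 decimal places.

lx = nx/n0 = nx/150: 1, 0.56, 0.32, 0.15333…, 0.06, 0.02, 0
R0 = Σ lx·mx = 0 + 1.288 + 1.024 + 0.42933… + 0.204 + 0.056 + 0 = 3.001333…
Σ x·lx·mx = 5.72…; T = 5.72…/3.001333… = 1.90582…
r ≈ ln(R0)/T = ln(3.001333…)/1.90582… = 0.576684… → 0.5767

0.5767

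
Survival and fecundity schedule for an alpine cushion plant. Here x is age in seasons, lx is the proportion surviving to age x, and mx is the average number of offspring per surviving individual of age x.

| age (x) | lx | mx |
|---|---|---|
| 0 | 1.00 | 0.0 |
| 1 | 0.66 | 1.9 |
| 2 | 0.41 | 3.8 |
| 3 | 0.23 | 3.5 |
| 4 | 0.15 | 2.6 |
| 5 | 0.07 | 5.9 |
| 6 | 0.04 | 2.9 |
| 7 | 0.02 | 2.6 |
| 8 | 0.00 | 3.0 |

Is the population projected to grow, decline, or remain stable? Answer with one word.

growing

R0 = Σ lx·mx = 0 + 1.254 + 1.558 + 0.805 + 0.39 + 0.413 + 0.116 + 0.052 + 0 = 4.588
R0 > 1, so the population is growing.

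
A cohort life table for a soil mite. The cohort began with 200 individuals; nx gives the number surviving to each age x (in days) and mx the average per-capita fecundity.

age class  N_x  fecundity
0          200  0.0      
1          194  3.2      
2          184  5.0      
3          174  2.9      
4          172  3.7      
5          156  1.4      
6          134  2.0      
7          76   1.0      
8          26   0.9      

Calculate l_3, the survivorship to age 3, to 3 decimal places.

0.870

l_3 = n_3/n_0 = 174/200 = 0.87 → 0.870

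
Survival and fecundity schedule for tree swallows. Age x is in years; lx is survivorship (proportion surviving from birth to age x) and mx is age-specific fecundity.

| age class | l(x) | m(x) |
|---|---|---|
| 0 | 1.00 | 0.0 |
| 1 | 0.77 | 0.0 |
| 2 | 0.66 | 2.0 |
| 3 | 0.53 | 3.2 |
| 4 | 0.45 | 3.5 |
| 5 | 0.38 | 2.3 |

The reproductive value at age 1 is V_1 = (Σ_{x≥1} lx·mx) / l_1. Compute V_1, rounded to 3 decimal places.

lx·mx for x ≥ 1: 0, 1.32, 1.696, 1.575, 0.874 → sum = 5.465
V_1 = 5.465 / l_1 = 5.465 / 0.77 = 7.097403… → 7.097

7.097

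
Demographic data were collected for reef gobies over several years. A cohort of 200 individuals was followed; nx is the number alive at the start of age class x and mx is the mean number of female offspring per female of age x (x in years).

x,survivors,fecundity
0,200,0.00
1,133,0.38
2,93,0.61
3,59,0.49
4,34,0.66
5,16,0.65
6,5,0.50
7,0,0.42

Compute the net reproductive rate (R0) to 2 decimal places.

0.86

lx = nx/n0 = nx/200: 1, 0.665, 0.465, 0.295, 0.17, 0.08, 0.025, 0
lx·mx by age: 0, 0.2527, 0.28365, 0.14455, 0.1122, 0.052, 0.0125, 0
R0 = Σ lx·mx = 0.8576 → 0.86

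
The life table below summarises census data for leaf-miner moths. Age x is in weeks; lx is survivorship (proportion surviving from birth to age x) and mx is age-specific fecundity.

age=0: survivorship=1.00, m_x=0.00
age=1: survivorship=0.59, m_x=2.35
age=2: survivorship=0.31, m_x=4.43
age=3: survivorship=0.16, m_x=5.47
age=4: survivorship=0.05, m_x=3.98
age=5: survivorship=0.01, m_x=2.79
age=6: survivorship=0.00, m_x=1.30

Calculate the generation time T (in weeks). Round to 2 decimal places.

1.99

lx·mx: 0, 1.3865, 1.3733, 0.8752, 0.199, 0.0279, 0 → R0 = 3.8619
x·lx·mx: 0, 1.3865, 2.7466, 2.6256, 0.796, 0.1395, 0 → Σ = 7.6942
T = 7.6942 / 3.8619 = 1.992335… → 1.99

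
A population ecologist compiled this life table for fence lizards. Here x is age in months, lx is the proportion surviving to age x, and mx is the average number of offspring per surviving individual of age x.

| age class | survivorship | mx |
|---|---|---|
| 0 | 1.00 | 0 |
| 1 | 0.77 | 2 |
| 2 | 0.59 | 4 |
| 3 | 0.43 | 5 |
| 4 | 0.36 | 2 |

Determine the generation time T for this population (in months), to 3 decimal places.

2.303

lx·mx: 0, 1.54, 2.36, 2.15, 0.72 → R0 = 6.77
x·lx·mx: 0, 1.54, 4.72, 6.45, 2.88 → Σ = 15.59
T = 15.59 / 6.77 = 2.302806… → 2.303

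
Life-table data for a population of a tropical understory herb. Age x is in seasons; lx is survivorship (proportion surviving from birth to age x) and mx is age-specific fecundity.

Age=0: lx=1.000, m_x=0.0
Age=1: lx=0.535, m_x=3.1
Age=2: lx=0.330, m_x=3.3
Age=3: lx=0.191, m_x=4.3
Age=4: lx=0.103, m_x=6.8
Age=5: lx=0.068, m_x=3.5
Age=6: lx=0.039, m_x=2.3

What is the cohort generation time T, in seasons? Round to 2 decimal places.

lx·mx: 0, 1.6585, 1.089, 0.8213, 0.7004, 0.238, 0.0897 → R0 = 4.5969
x·lx·mx: 0, 1.6585, 2.178, 2.4639, 2.8016, 1.19, 0.5382 → Σ = 10.8302
T = 10.8302 / 4.5969 = 2.355979… → 2.36

2.36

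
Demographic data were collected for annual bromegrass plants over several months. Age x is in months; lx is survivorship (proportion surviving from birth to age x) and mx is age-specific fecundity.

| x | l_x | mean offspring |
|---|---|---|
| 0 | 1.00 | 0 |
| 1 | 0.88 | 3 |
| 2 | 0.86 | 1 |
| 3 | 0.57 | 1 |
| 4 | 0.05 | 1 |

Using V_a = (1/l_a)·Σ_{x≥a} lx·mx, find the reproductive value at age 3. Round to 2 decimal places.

lx·mx for x ≥ 3: 0.57, 0.05 → sum = 0.62
V_3 = 0.62 / l_3 = 0.62 / 0.57 = 1.087719… → 1.09

1.09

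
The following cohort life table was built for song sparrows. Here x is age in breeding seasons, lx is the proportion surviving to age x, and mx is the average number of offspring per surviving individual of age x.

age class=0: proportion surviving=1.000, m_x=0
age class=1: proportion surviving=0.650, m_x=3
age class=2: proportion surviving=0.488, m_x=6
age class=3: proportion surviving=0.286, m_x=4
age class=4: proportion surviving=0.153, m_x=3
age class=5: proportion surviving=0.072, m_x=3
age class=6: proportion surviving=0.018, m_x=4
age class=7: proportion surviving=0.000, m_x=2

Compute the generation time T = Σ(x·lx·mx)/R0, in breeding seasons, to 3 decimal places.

lx·mx: 0, 1.95, 2.928, 1.144, 0.459, 0.216, 0.072, 0 → R0 = 6.769
x·lx·mx: 0, 1.95, 5.856, 3.432, 1.836, 1.08, 0.432, 0 → Σ = 14.586
T = 14.586 / 6.769 = 2.154823… → 2.155

2.155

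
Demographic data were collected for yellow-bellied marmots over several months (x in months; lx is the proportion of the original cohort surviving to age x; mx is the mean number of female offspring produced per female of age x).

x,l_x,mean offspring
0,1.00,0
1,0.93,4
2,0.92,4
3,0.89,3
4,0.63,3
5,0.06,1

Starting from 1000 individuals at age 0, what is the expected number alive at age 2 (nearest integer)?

920

Expected survivors = N0 · l_2 = 1000 × 0.92 = 920 → 920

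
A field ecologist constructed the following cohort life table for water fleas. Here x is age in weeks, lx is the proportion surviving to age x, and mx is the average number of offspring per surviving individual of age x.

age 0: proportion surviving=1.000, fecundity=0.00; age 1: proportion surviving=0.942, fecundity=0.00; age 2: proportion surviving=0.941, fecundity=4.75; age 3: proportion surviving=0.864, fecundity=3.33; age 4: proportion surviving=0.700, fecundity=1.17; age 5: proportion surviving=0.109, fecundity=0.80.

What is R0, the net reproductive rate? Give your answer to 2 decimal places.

lx·mx by age: 0, 0, 4.46975, 2.87712, 0.819, 0.0872
R0 = Σ lx·mx = 8.25307 → 8.25

8.25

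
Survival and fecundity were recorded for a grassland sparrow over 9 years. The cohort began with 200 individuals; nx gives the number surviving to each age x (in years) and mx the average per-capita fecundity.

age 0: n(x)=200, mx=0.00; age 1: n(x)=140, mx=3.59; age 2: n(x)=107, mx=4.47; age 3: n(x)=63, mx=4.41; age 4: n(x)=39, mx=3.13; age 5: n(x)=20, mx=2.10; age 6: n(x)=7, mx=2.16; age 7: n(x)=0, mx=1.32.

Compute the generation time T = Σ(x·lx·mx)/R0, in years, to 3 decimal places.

lx = nx/n0 = nx/200: 1, 0.7, 0.535, 0.315, 0.195, 0.1, 0.035, 0
lx·mx: 0, 2.513, 2.39145, 1.38915, 0.61035, 0.21, 0.0756, 0 → R0 = 7.18955
x·lx·mx: 0, 2.513, 4.7829, 4.16745, 2.4414, 1.05, 0.4536, 0 → Σ = 15.40835
T = 15.40835 / 7.18955 = 2.143159… → 2.143

2.143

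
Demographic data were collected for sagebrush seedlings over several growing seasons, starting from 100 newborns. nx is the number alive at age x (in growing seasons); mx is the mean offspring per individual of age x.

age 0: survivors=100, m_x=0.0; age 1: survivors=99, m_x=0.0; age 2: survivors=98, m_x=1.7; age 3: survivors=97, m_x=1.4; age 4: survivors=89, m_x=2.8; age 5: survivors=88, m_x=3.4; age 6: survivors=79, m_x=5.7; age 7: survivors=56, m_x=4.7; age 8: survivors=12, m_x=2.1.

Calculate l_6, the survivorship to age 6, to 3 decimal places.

0.790

l_6 = n_6/n_0 = 79/100 = 0.79 → 0.790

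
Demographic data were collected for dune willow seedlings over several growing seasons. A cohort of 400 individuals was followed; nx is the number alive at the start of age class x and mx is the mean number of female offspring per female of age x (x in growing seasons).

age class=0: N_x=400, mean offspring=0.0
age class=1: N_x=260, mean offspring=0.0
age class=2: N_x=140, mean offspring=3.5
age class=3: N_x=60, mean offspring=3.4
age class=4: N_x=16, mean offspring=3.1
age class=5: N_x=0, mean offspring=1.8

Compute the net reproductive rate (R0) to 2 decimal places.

1.86

lx = nx/n0 = nx/400: 1, 0.65, 0.35, 0.15, 0.04, 0
lx·mx by age: 0, 0, 1.225, 0.51, 0.124, 0
R0 = Σ lx·mx = 1.859 → 1.86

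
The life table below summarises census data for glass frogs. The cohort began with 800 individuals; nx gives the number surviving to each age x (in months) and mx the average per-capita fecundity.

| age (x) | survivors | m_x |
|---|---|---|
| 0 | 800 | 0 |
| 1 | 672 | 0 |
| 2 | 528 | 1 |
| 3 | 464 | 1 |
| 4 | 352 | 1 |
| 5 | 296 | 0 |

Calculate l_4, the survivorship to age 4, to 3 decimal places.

0.440

l_4 = n_4/n_0 = 352/800 = 0.44 → 0.440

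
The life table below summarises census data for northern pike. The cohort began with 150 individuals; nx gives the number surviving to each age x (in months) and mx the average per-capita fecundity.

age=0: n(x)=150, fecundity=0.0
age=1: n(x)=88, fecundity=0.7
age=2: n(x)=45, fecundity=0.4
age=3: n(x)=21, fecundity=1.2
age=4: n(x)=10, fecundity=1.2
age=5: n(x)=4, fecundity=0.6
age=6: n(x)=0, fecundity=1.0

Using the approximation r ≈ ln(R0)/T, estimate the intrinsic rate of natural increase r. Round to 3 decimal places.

-0.117

lx = nx/n0 = nx/150: 1, 0.58667…, 0.3, 0.14, 0.06667…, 0.02667…, 0
R0 = Σ lx·mx = 0 + 0.41067… + 0.12 + 0.168 + 0.08… + 0.016… + 0 = 0.794667…
Σ x·lx·mx = 1.554667…; T = 1.554667…/0.794667… = 1.95638…
r ≈ ln(R0)/T = ln(0.794667…)/1.95638… = -0.11748… → -0.117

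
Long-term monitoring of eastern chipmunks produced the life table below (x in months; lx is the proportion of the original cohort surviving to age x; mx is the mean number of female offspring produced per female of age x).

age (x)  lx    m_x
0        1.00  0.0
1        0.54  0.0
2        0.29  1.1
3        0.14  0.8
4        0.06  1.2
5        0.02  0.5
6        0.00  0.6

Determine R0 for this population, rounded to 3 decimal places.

0.513

lx·mx by age: 0, 0, 0.319, 0.112, 0.072, 0.01, 0
R0 = Σ lx·mx = 0.513 → 0.513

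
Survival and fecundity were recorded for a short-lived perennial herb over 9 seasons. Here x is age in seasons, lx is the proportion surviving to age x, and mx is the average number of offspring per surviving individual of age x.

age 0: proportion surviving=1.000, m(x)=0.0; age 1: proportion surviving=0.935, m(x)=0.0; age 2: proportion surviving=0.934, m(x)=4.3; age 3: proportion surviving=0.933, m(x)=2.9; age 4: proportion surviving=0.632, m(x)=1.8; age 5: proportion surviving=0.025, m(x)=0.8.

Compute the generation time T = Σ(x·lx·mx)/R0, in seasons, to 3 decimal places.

lx·mx: 0, 0, 4.0162, 2.7057, 1.1376, 0.02 → R0 = 7.8795
x·lx·mx: 0, 0, 8.0324, 8.1171, 4.5504, 0.1 → Σ = 20.7999
T = 20.7999 / 7.8795 = 2.639749… → 2.640

2.640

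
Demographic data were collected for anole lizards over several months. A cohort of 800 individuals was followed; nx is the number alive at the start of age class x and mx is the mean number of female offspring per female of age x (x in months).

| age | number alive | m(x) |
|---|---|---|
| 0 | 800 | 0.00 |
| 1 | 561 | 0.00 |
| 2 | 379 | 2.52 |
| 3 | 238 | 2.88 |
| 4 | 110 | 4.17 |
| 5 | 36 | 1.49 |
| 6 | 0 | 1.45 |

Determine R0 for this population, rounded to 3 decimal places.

lx = nx/n0 = nx/800: 1, 0.70125, 0.47375, 0.2975, 0.1375, 0.045, 0
lx·mx by age: 0, 0, 1.19385…, 0.8568, 0.573375, 0.06705, 0
R0 = Σ lx·mx = 2.691075… → 2.691

2.691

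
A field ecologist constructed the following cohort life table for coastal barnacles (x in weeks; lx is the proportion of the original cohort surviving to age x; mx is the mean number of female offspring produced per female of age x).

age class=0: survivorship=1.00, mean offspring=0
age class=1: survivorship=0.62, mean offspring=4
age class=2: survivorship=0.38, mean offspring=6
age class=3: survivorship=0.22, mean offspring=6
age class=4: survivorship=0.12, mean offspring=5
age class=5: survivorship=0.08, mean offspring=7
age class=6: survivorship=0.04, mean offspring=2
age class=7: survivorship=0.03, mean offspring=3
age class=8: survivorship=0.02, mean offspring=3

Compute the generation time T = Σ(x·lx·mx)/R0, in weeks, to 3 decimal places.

2.382

lx·mx: 0, 2.48, 2.28, 1.32, 0.6, 0.56, 0.08, 0.09, 0.06 → R0 = 7.47
x·lx·mx: 0, 2.48, 4.56, 3.96, 2.4, 2.8, 0.48, 0.63, 0.48 → Σ = 17.79
T = 17.79 / 7.47 = 2.381526… → 2.382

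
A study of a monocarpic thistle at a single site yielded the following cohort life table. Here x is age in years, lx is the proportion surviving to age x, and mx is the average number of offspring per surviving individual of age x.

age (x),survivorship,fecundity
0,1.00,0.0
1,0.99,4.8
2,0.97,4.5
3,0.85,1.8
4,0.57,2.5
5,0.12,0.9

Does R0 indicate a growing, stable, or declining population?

growing

R0 = Σ lx·mx = 0 + 4.752 + 4.365 + 1.53 + 1.425 + 0.108 = 12.18
R0 > 1, so the population is growing.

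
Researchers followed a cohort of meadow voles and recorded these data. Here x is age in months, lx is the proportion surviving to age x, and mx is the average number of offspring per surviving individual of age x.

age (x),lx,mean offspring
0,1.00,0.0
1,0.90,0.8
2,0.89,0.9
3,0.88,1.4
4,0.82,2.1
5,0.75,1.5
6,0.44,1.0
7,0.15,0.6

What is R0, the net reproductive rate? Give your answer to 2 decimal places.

lx·mx by age: 0, 0.72, 0.801, 1.232, 1.722, 1.125, 0.44, 0.09
R0 = Σ lx·mx = 6.13 → 6.13

6.13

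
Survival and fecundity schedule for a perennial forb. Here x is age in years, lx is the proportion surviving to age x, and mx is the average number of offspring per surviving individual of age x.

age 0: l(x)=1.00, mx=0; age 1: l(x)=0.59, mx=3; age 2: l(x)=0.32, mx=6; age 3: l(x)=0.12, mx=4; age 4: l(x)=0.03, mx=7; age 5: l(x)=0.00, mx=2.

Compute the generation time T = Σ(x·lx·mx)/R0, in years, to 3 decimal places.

lx·mx: 0, 1.77, 1.92, 0.48, 0.21, 0 → R0 = 4.38
x·lx·mx: 0, 1.77, 3.84, 1.44, 0.84, 0 → Σ = 7.89
T = 7.89 / 4.38 = 1.80137… → 1.801

1.801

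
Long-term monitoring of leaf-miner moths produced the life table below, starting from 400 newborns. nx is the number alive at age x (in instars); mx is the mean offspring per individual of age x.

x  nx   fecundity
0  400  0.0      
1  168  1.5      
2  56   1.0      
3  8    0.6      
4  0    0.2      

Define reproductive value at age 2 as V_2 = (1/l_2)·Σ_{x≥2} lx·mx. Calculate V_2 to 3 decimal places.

1.086

lx = nx/n0 = nx/400: 1, 0.42, 0.14, 0.02, 0
lx·mx for x ≥ 2: 0.14, 0.012, 0 → sum = 0.152
V_2 = 0.152 / l_2 = 0.152 / 0.14 = 1.085714… → 1.086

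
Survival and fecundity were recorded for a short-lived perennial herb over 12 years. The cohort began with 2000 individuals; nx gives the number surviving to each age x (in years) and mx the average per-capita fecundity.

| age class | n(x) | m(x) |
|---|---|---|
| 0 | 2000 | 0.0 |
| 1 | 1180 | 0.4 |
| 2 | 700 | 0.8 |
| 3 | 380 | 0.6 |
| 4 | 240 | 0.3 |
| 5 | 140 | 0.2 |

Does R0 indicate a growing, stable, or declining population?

lx = nx/n0 = nx/2000: 1, 0.59, 0.35, 0.19, 0.12, 0.07
R0 = Σ lx·mx = 0 + 0.236 + 0.28 + 0.114 + 0.036 + 0.014 = 0.68
R0 < 1, so the population is declining.

declining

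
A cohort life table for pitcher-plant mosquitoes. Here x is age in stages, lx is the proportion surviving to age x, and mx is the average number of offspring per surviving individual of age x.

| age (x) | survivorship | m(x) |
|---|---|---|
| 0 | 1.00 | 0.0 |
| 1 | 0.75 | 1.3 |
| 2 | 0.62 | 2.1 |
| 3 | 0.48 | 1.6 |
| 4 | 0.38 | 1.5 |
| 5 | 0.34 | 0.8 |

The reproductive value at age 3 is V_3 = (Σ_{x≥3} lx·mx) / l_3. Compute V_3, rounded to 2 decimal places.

3.35

lx·mx for x ≥ 3: 0.768, 0.57, 0.272 → sum = 1.61
V_3 = 1.61 / l_3 = 1.61 / 0.48 = 3.354167… → 3.35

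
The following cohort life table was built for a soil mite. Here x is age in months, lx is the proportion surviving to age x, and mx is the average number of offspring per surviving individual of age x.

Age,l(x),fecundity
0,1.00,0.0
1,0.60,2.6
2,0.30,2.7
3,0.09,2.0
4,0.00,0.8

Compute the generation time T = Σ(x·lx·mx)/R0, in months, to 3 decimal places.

lx·mx: 0, 1.56, 0.81, 0.18, 0 → R0 = 2.55
x·lx·mx: 0, 1.56, 1.62, 0.54, 0 → Σ = 3.72
T = 3.72 / 2.55 = 1.458824… → 1.459

1.459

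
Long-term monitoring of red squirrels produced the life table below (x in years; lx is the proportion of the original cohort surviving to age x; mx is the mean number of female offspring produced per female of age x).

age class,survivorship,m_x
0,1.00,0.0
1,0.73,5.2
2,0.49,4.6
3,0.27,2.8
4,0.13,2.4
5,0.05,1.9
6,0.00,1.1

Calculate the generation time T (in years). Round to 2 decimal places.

1.70

lx·mx: 0, 3.796, 2.254, 0.756, 0.312, 0.095, 0 → R0 = 7.213
x·lx·mx: 0, 3.796, 4.508, 2.268, 1.248, 0.475, 0 → Σ = 12.295
T = 12.295 / 7.213 = 1.704561… → 1.70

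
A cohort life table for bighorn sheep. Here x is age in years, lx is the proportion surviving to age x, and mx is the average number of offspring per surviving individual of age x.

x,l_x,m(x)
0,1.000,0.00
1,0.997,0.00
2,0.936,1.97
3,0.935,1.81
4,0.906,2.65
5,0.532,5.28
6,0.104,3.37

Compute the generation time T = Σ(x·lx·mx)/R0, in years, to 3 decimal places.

lx·mx: 0, 0, 1.84392, 1.69235, 2.4009, 2.80896, 0.35048 → R0 = 9.09661
x·lx·mx: 0, 0, 3.68784, 5.07705, 9.6036, 14.0448, 2.10288 → Σ = 34.51617
T = 34.51617 / 9.09661 = 3.794399… → 3.794

3.794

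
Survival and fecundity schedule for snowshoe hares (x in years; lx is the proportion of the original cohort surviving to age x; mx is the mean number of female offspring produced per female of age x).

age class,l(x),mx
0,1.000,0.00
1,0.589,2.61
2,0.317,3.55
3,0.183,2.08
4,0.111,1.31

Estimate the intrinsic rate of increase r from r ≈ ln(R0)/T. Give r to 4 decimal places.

0.6709

R0 = Σ lx·mx = 0 + 1.53729 + 1.12535 + 0.38064 + 0.14541 = 3.18869
Σ x·lx·mx = 5.51155; T = 5.51155/3.18869 = 1.72847…
r ≈ ln(R0)/T = ln(3.18869)/1.72847… = 0.670889… → 0.6709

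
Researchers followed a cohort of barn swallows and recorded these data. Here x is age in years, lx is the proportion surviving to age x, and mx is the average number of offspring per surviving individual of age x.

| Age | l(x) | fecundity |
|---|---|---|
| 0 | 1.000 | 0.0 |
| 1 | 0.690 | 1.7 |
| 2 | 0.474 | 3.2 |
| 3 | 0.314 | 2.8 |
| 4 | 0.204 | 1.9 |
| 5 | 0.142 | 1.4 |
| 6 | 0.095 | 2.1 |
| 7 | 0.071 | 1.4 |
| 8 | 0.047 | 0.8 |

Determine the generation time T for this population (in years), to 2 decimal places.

lx·mx: 0, 1.173, 1.5168, 0.8792, 0.3876, 0.1988, 0.1995, 0.0994, 0.0376 → R0 = 4.4919
x·lx·mx: 0, 1.173, 3.0336, 2.6376, 1.5504, 0.994, 1.197, 0.6958, 0.3008 → Σ = 11.5822
T = 11.5822 / 4.4919 = 2.578463… → 2.58

2.58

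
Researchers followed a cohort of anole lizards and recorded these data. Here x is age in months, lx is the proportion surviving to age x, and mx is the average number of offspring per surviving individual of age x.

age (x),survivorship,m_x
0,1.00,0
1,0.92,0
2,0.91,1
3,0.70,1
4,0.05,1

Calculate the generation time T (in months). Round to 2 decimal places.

lx·mx: 0, 0, 0.91, 0.7, 0.05 → R0 = 1.66
x·lx·mx: 0, 0, 1.82, 2.1, 0.2 → Σ = 4.12
T = 4.12 / 1.66 = 2.481928… → 2.48

2.48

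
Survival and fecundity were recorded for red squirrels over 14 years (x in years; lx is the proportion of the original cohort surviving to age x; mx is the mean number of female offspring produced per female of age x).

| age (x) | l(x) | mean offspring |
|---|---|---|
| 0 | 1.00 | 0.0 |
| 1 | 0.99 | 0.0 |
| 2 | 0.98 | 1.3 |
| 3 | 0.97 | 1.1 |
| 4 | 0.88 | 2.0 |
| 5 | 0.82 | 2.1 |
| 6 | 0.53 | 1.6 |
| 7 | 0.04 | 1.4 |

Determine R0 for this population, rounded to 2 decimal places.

6.73

lx·mx by age: 0, 0, 1.274, 1.067, 1.76, 1.722, 0.848, 0.056
R0 = Σ lx·mx = 6.727 → 6.73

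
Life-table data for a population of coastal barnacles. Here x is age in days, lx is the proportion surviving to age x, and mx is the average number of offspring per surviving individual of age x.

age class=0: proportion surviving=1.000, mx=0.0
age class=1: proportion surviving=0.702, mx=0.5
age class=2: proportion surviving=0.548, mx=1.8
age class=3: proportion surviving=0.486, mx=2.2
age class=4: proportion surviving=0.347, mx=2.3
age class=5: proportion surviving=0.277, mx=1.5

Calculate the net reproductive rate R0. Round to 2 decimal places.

3.62

lx·mx by age: 0, 0.351, 0.9864, 1.0692, 0.7981, 0.4155
R0 = Σ lx·mx = 3.6202 → 3.62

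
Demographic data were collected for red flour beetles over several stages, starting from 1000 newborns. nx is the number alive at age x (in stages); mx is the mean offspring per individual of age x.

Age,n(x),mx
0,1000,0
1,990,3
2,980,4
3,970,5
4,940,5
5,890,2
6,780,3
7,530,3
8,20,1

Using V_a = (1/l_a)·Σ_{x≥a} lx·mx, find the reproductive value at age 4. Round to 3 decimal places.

lx = nx/n0 = nx/1000: 1, 0.99, 0.98, 0.97, 0.94, 0.89, 0.78, 0.53, 0.02
lx·mx for x ≥ 4: 4.7, 1.78, 2.34, 1.59, 0.02 → sum = 10.43
V_4 = 10.43 / l_4 = 10.43 / 0.94 = 11.095745… → 11.096

11.096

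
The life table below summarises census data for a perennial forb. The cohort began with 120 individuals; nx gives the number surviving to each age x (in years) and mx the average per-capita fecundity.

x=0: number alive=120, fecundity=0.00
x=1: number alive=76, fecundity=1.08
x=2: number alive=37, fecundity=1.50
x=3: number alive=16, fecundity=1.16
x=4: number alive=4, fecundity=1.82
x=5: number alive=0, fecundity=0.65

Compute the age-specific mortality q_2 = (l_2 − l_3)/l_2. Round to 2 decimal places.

0.57

lx = nx/n0 = nx/120: 1, 0.63333…, 0.30833…, 0.13333…, 0.03333…, 0
q_2 = (l_2 − l_3) / l_2 = (0.308333… − 0.133333…) / 0.308333…
     = 0.175… / 0.308333… = 0.567568… → 0.57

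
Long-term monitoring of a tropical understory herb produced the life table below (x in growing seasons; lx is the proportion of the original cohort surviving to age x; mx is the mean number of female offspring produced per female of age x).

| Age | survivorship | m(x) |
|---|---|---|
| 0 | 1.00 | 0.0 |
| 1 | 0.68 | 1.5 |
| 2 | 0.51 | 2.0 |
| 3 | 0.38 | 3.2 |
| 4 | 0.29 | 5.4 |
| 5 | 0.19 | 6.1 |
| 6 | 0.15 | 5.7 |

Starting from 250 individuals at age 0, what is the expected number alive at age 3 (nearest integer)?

95

Expected survivors = N0 · l_3 = 250 × 0.38 = 95 → 95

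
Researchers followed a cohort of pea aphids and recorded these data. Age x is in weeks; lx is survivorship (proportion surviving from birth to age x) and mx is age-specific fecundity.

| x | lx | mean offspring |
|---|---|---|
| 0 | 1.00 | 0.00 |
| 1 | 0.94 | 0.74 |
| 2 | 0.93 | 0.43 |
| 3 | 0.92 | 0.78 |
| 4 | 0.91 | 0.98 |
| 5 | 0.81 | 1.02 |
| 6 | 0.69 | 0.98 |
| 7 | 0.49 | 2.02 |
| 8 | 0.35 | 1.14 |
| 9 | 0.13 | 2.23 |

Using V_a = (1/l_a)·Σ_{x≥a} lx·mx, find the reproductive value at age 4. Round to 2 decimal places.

lx·mx for x ≥ 4: 0.8918, 0.8262, 0.6762, 0.9898, 0.399, 0.2899 → sum = 4.0729
V_4 = 4.0729 / l_4 = 4.0729 / 0.91 = 4.475714… → 4.48

4.48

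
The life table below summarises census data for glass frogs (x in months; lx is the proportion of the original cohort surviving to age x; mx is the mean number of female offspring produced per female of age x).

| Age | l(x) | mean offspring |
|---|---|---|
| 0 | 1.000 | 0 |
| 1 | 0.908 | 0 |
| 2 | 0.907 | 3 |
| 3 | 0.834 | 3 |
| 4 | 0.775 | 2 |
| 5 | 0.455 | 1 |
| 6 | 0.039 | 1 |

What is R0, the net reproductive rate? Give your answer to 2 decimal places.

7.27

lx·mx by age: 0, 0, 2.721, 2.502, 1.55, 0.455, 0.039
R0 = Σ lx·mx = 7.267 → 7.27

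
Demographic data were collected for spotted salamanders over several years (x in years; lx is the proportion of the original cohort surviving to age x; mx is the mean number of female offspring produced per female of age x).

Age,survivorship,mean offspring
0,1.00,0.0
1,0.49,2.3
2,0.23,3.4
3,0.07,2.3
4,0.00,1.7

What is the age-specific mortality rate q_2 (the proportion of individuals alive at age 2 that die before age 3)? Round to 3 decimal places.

q_2 = (l_2 − l_3) / l_2 = (0.23 − 0.07) / 0.23
     = 0.16 / 0.23 = 0.695652… → 0.696

0.696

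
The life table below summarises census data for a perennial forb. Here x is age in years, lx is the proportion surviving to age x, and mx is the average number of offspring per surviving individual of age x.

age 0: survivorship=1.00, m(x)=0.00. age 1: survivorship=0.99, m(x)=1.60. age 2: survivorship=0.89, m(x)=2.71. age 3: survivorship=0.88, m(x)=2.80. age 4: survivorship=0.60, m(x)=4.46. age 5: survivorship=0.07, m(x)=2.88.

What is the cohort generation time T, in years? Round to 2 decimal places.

lx·mx: 0, 1.584, 2.4119, 2.464, 2.676, 0.2016 → R0 = 9.3375
x·lx·mx: 0, 1.584, 4.8238, 7.392, 10.704, 1.008 → Σ = 25.5118
T = 25.5118 / 9.3375 = 2.732187… → 2.73

2.73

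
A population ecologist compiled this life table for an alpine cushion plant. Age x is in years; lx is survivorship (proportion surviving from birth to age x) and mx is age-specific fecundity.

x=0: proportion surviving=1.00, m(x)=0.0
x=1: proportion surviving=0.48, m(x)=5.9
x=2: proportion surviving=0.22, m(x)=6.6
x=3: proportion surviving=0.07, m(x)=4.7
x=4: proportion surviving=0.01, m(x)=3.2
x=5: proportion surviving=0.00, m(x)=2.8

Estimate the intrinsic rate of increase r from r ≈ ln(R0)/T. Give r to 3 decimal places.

1.041

R0 = Σ lx·mx = 0 + 2.832 + 1.452 + 0.329 + 0.032 + 0 = 4.645
Σ x·lx·mx = 6.851; T = 6.851/4.645 = 1.47492…
r ≈ ln(R0)/T = ln(4.645)/1.47492… = 1.04127… → 1.041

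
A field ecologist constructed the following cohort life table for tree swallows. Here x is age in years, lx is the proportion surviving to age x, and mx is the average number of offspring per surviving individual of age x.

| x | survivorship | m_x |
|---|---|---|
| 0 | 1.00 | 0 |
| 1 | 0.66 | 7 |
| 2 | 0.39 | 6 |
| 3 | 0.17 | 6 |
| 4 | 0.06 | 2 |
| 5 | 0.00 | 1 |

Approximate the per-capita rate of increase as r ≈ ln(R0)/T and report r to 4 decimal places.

1.3196

R0 = Σ lx·mx = 0 + 4.62 + 2.34 + 1.02 + 0.12 + 0 = 8.1
Σ x·lx·mx = 12.84; T = 12.84/8.1 = 1.58519…
r ≈ ln(R0)/T = ln(8.1)/1.58519… = 1.319634… → 1.3196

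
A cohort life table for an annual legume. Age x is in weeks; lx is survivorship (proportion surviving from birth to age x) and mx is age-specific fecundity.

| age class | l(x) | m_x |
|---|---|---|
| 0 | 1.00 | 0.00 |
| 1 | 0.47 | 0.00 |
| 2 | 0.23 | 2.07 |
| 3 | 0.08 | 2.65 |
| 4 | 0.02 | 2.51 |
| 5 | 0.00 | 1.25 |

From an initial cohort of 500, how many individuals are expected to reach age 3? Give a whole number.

40

Expected survivors = N0 · l_3 = 500 × 0.08 = 40 → 40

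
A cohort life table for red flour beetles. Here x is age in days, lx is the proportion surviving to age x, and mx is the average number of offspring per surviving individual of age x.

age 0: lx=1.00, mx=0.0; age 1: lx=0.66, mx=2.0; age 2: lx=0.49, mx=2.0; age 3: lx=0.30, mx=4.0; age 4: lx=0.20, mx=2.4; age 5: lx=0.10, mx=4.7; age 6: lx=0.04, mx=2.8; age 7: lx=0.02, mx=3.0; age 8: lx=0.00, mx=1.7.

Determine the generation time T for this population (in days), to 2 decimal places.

2.65

lx·mx: 0, 1.32, 0.98, 1.2, 0.48, 0.47, 0.112, 0.06, 0 → R0 = 4.622
x·lx·mx: 0, 1.32, 1.96, 3.6, 1.92, 2.35, 0.672, 0.42, 0 → Σ = 12.242
T = 12.242 / 4.622 = 2.648637… → 2.65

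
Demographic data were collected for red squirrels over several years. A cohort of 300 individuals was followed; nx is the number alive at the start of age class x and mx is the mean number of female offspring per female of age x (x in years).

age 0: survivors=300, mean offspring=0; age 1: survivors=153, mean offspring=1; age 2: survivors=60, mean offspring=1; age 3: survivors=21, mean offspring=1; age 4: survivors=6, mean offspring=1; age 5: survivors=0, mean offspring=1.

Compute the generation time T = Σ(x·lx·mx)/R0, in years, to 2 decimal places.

1.50

lx = nx/n0 = nx/300: 1, 0.51, 0.2, 0.07, 0.02, 0
lx·mx: 0, 0.51, 0.2, 0.07, 0.02, 0 → R0 = 0.8
x·lx·mx: 0, 0.51, 0.4, 0.21, 0.08, 0 → Σ = 1.2
T = 1.2 / 0.8 = 1.5 → 1.50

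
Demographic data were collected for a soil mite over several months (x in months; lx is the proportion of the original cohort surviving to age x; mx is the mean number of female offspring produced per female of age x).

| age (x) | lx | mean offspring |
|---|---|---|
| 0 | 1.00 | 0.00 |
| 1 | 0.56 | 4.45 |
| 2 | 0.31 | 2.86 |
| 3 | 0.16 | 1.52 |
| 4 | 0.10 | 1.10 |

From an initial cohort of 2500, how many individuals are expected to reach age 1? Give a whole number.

Expected survivors = N0 · l_1 = 2500 × 0.56 = 1400 → 1400

1400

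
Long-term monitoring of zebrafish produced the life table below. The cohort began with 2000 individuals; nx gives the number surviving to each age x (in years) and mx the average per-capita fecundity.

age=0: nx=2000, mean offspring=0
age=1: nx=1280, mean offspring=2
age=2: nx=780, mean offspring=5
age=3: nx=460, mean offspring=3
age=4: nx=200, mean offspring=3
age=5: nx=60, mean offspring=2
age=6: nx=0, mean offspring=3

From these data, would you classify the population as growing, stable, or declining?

growing

lx = nx/n0 = nx/2000: 1, 0.64, 0.39, 0.23, 0.1, 0.03, 0
R0 = Σ lx·mx = 0 + 1.28 + 1.95 + 0.69 + 0.3 + 0.06 + 0 = 4.28
R0 > 1, so the population is growing.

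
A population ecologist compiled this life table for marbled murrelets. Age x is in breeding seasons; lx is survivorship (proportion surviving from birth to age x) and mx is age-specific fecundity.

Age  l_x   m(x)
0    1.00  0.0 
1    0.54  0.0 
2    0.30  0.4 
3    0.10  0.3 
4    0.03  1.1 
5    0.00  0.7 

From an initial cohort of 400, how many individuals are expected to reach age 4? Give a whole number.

12

Expected survivors = N0 · l_4 = 400 × 0.03 = 12 → 12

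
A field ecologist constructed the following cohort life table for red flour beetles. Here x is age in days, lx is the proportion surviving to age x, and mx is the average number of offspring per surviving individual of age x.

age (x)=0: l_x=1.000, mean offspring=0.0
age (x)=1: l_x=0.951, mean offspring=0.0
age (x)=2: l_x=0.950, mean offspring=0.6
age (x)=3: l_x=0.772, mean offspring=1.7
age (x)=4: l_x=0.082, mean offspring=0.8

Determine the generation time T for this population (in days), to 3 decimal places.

2.741

lx·mx: 0, 0, 0.57, 1.3124, 0.0656 → R0 = 1.948
x·lx·mx: 0, 0, 1.14, 3.9372, 0.2624 → Σ = 5.3396
T = 5.3396 / 1.948 = 2.741068… → 2.741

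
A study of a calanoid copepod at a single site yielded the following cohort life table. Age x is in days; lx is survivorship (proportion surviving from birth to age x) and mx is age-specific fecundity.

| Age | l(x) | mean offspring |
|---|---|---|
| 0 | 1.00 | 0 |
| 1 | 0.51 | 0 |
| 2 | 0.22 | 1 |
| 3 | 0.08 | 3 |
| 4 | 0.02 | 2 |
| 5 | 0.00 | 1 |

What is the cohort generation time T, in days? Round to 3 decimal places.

2.640

lx·mx: 0, 0, 0.22, 0.24, 0.04, 0 → R0 = 0.5
x·lx·mx: 0, 0, 0.44, 0.72, 0.16, 0 → Σ = 1.32
T = 1.32 / 0.5 = 2.64 → 2.640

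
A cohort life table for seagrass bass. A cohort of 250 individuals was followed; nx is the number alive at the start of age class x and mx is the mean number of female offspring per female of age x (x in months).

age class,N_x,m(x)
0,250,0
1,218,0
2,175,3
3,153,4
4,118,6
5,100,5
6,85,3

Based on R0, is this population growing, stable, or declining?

lx = nx/n0 = nx/250: 1, 0.872, 0.7, 0.612, 0.472, 0.4, 0.34
R0 = Σ lx·mx = 0 + 0 + 2.1 + 2.448 + 2.832 + 2 + 1.02 = 10.4
R0 > 1, so the population is growing.

growing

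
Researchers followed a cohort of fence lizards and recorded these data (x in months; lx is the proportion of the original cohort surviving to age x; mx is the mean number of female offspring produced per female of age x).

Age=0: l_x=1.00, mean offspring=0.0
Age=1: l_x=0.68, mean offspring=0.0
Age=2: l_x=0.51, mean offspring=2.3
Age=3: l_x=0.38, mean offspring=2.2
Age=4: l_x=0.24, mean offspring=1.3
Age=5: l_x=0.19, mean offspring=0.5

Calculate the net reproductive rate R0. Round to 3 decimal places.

2.416

lx·mx by age: 0, 0, 1.173, 0.836, 0.312, 0.095
R0 = Σ lx·mx = 2.416 → 2.416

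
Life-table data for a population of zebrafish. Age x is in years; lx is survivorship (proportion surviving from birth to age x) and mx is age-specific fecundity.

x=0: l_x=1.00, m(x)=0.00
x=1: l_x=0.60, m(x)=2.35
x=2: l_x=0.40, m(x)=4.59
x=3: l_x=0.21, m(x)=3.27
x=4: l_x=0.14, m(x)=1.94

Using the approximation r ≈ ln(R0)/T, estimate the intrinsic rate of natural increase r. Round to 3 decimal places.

0.734

R0 = Σ lx·mx = 0 + 1.41 + 1.836 + 0.6867 + 0.2716 = 4.2043
Σ x·lx·mx = 8.2285; T = 8.2285/4.2043 = 1.95716…
r ≈ ln(R0)/T = ln(4.2043)/1.95716… = 0.73377… → 0.734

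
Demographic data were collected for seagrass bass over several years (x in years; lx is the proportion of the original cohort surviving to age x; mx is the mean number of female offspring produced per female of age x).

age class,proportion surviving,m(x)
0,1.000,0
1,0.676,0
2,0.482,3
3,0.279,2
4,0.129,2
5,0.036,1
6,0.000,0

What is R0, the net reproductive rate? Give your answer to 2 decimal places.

lx·mx by age: 0, 0, 1.446, 0.558, 0.258, 0.036, 0
R0 = Σ lx·mx = 2.298 → 2.30

2.30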